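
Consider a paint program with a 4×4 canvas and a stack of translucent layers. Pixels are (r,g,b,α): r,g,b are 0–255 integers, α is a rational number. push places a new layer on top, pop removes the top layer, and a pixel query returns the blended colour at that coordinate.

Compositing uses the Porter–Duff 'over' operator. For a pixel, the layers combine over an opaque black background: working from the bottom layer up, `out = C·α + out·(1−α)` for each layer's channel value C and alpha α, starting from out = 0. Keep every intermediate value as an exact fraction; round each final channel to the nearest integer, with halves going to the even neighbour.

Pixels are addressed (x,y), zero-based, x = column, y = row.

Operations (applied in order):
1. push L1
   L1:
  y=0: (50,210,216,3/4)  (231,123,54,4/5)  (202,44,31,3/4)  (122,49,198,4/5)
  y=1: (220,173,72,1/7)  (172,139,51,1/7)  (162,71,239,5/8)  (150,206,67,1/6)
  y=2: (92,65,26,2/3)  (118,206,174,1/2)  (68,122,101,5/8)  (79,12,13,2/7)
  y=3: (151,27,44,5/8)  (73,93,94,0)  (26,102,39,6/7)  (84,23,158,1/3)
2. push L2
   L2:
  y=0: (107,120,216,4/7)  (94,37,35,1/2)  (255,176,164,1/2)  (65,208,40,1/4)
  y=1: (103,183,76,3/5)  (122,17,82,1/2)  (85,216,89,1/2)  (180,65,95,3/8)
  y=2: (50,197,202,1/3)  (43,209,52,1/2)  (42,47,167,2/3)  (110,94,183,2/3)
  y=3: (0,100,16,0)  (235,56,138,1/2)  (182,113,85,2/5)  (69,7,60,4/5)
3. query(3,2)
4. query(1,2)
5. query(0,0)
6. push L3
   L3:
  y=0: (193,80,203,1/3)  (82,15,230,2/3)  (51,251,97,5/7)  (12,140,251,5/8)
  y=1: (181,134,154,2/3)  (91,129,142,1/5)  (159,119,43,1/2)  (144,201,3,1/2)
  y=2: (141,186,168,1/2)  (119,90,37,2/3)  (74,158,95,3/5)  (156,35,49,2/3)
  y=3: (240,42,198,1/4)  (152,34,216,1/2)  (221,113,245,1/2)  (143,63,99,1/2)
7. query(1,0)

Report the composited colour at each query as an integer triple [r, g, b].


query (3,2) [L1,L2] — begin 0,0,0
L1 α=2/7: [158/7, 24/7, 26/7]
L2 α=2/3: [566/7, 1340/21, 2588/21]
→ [81, 64, 123]

query (1,2) [L1,L2] — begin 0,0,0
+L1 (α=1/2) → [59, 103, 87]
+L2 (α=1/2) → [51, 156, 139/2]
→ [51, 156, 70]

at x=0,y=0 over L1,L2:
+L1 (α=3/4) → [75/2, 315/2, 162]
+L2 (α=4/7) → [1081/14, 1905/14, 1350/7]
= [77, 136, 193]

at x=1,y=0 over L1,L2,L3:
after L1 α=4/5: [924/5, 492/5, 216/5]
after L2 α=1/2: [697/5, 677/10, 391/10]
after L3 α=2/3: [1517/15, 977/30, 4991/30]
rounded: [101, 33, 166]


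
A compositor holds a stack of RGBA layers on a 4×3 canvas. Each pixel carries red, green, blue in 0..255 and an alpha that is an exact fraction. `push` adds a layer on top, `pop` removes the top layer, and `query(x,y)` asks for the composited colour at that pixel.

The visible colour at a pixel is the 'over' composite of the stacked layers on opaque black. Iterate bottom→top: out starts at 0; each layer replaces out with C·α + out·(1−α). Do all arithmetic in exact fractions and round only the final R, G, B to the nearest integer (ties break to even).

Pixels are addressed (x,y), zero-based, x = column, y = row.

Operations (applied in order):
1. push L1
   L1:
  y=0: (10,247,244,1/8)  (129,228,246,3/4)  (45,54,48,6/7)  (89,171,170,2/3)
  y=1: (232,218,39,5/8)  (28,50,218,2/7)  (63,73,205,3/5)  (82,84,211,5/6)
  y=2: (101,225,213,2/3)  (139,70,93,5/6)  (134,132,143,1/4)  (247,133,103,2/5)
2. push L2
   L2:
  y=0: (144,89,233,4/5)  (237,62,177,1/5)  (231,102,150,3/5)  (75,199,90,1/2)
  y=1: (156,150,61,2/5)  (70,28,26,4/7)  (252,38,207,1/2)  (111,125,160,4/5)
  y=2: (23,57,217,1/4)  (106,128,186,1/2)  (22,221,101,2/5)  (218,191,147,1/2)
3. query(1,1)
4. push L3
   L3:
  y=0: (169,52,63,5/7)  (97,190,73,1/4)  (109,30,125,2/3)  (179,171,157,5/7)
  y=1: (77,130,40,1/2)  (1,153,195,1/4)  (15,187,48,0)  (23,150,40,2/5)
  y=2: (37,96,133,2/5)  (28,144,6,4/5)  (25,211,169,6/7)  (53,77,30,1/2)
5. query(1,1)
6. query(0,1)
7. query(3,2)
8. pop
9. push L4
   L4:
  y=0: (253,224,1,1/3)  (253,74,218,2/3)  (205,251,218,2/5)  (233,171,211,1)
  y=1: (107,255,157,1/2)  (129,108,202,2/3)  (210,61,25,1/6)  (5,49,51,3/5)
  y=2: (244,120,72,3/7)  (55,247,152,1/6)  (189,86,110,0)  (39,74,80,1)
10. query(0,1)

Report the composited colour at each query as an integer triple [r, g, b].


at x=1,y=1 over L1,L2:
+L1 (α=2/7) → [8, 100/7, 436/7]
+L2 (α=4/7) → [304/7, 1084/49, 2036/49]
rounded: [43, 22, 42]

query (1,1) [L1,L2,L3] — begin 0,0,0
L1 α=2/7: [8, 100/7, 436/7]
L2 α=4/7: [304/7, 1084/49, 2036/49]
L3 α=1/4: [919/28, 10749/196, 15663/196]
= [33, 55, 80]

(0,1) stack=L1,L2,L3; from [0,0,0]:
after L1 α=5/8: [145, 545/4, 195/8]
after L2 α=2/5: [747/5, 567/4, 1561/40]
after L3 α=1/2: [566/5, 1087/8, 3161/80]
= [113, 136, 40]

at x=3,y=2 over L1,L2,L3:
L1 α=2/5: [494/5, 266/5, 206/5]
L2 α=1/2: [792/5, 1221/10, 941/10]
L3 α=1/2: [1057/10, 1991/20, 1241/20]
rounded: [106, 100, 62]

(0,1) stack=L1,L2,L4; from [0,0,0]:
after L1 α=5/8: [145, 545/4, 195/8]
after L2 α=2/5: [747/5, 567/4, 1561/40]
after L4 α=1/2: [641/5, 1587/8, 7841/80]
rounded: [128, 198, 98]


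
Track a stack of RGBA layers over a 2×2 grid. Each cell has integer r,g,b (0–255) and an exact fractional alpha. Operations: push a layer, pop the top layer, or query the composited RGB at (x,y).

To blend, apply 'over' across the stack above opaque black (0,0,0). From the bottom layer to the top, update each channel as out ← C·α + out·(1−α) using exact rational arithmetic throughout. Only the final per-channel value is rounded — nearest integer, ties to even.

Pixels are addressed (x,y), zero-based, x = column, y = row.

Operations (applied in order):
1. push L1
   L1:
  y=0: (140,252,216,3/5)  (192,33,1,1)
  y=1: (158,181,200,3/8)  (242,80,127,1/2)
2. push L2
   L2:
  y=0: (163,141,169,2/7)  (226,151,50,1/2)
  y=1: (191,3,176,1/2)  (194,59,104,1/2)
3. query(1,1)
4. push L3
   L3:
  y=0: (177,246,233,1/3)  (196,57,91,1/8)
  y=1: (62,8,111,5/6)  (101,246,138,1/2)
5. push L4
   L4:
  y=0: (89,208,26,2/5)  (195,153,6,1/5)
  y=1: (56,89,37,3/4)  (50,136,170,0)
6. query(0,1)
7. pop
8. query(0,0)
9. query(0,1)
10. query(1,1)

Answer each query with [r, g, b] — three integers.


query (1,1) [L1,L2] — begin 0,0,0
+L1 (α=1/2) → [121, 40, 127/2]
+L2 (α=1/2) → [315/2, 99/2, 335/4]
= [158, 50, 84]

query (0,1) [L1,L2,L3,L4] — begin 0,0,0
+L1 (α=3/8) → [237/4, 543/8, 75]
+L2 (α=1/2) → [1001/8, 567/16, 251/2]
+L3 (α=5/6) → [3481/48, 1207/96, 1361/12]
+L4 (α=3/4) → [11545/192, 26839/384, 2693/48]
→ [60, 70, 56]

query (0,0) [L1,L2,L3] — begin 0,0,0
+L1 (α=3/5) → [84, 756/5, 648/5]
+L2 (α=2/7) → [746/7, 1038/7, 986/7]
+L3 (α=1/3) → [2731/21, 1266/7, 1201/7]
→ [130, 181, 172]

query (0,1) [L1,L2,L3] — begin 0,0,0
L1 α=3/8: [237/4, 543/8, 75]
L2 α=1/2: [1001/8, 567/16, 251/2]
L3 α=5/6: [3481/48, 1207/96, 1361/12]
rounded: [73, 13, 113]

(1,1) stack=L1,L2,L3; from [0,0,0]:
L1 α=1/2: [121, 40, 127/2]
L2 α=1/2: [315/2, 99/2, 335/4]
L3 α=1/2: [517/4, 591/4, 887/8]
→ [129, 148, 111]


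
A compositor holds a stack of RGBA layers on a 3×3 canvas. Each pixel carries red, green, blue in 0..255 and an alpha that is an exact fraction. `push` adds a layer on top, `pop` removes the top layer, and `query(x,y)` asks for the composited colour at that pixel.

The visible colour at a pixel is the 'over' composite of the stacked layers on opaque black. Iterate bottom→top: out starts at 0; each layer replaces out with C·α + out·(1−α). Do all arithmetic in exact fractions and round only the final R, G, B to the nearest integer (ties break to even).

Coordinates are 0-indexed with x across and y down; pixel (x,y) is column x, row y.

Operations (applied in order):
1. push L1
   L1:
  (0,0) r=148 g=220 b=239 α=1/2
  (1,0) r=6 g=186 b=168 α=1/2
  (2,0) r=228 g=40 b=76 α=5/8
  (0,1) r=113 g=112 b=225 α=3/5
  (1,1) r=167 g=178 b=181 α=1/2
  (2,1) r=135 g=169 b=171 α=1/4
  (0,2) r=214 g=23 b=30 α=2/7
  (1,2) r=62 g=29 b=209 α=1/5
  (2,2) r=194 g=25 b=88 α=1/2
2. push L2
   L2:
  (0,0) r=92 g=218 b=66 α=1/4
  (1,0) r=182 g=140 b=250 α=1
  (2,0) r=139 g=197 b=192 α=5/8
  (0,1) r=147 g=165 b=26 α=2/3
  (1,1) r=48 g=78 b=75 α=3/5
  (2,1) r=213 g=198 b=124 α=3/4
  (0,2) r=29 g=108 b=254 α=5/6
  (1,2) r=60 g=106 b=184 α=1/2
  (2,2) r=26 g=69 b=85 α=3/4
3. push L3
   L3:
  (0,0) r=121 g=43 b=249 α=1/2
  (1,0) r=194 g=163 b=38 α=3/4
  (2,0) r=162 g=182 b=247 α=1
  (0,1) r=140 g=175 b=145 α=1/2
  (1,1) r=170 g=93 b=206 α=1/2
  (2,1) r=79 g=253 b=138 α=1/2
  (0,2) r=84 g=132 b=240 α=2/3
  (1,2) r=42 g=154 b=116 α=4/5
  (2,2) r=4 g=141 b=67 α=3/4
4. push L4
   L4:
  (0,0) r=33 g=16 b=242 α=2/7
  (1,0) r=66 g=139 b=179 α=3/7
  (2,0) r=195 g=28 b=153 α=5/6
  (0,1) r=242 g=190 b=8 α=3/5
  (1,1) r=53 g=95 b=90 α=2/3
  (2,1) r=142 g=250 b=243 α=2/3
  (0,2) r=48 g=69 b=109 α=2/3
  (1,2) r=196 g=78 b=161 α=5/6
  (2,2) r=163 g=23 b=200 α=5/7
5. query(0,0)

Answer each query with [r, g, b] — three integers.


(0,0) stack=L1,L2,L3,L4; from [0,0,0]:
+L1 (α=1/2) → [74, 110, 239/2]
+L2 (α=1/4) → [157/2, 137, 849/8]
+L3 (α=1/2) → [399/4, 90, 2841/16]
+L4 (α=2/7) → [2259/28, 482/7, 21949/112]
= [81, 69, 196]


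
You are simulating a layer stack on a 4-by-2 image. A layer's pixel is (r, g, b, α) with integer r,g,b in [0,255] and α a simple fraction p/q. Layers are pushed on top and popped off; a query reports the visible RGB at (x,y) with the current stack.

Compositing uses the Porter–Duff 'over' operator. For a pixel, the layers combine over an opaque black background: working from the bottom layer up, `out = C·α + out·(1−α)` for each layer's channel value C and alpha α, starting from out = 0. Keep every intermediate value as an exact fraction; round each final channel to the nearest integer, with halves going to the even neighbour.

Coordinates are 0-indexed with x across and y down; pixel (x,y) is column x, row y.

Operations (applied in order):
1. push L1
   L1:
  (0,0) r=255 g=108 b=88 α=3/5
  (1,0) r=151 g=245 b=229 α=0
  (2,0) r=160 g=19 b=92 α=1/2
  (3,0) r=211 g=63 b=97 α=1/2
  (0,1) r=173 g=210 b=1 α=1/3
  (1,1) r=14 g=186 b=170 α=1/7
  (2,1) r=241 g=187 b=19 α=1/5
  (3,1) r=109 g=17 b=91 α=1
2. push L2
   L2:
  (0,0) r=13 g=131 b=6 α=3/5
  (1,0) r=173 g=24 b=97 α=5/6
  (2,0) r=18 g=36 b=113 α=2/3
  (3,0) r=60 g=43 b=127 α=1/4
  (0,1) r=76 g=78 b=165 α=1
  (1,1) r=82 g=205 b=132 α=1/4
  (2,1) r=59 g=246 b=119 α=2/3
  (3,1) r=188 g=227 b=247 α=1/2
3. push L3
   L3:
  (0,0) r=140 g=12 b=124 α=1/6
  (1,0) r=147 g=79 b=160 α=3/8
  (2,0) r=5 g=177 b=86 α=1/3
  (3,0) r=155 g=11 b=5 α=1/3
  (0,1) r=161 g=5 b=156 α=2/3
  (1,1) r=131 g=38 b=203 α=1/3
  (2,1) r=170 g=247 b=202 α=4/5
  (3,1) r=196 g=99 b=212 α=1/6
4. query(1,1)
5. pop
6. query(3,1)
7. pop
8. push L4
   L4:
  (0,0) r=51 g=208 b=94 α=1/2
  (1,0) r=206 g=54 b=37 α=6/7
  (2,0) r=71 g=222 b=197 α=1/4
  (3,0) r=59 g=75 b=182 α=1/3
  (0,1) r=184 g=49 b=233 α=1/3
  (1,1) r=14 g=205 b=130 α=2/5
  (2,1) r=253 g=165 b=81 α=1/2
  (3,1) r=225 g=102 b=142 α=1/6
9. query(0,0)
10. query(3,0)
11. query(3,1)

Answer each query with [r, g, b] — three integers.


(1,1) stack=L1,L2,L3; from [0,0,0]:
after L1 α=1/7: [2, 186/7, 170/7]
after L2 α=1/4: [22, 1993/28, 717/14]
after L3 α=1/3: [175/3, 2525/42, 2138/21]
rounded: [58, 60, 102]

at x=3,y=1 over L1,L2:
after L1 α=1: [109, 17, 91]
after L2 α=1/2: [297/2, 122, 169]
rounded: [148, 122, 169]

at x=0,y=0 over L1,L4:
after L1 α=3/5: [153, 324/5, 264/5]
after L4 α=1/2: [102, 682/5, 367/5]
rounded: [102, 136, 73]

at x=3,y=0 over L1,L4:
+L1 (α=1/2) → [211/2, 63/2, 97/2]
+L4 (α=1/3) → [90, 46, 93]
= [90, 46, 93]

(3,1) stack=L1,L4; from [0,0,0]:
L1 α=1: [109, 17, 91]
L4 α=1/6: [385/3, 187/6, 199/2]
rounded: [128, 31, 100]


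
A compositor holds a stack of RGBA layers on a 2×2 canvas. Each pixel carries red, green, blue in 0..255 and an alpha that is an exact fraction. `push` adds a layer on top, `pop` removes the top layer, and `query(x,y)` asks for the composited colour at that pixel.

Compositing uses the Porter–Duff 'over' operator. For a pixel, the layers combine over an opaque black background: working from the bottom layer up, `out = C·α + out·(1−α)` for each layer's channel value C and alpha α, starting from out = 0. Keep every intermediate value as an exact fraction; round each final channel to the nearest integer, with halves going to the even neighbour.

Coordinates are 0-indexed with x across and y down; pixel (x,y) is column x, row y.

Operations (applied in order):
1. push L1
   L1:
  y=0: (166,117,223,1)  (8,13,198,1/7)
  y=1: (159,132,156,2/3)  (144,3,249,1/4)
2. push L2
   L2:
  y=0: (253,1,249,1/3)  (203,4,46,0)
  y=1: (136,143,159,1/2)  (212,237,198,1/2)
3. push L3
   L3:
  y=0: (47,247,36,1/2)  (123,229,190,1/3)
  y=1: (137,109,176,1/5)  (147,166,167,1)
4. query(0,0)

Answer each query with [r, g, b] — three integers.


at x=0,y=0 over L1,L2,L3:
L1 α=1: [166, 117, 223]
L2 α=1/3: [195, 235/3, 695/3]
L3 α=1/2: [121, 488/3, 803/6]
→ [121, 163, 134]


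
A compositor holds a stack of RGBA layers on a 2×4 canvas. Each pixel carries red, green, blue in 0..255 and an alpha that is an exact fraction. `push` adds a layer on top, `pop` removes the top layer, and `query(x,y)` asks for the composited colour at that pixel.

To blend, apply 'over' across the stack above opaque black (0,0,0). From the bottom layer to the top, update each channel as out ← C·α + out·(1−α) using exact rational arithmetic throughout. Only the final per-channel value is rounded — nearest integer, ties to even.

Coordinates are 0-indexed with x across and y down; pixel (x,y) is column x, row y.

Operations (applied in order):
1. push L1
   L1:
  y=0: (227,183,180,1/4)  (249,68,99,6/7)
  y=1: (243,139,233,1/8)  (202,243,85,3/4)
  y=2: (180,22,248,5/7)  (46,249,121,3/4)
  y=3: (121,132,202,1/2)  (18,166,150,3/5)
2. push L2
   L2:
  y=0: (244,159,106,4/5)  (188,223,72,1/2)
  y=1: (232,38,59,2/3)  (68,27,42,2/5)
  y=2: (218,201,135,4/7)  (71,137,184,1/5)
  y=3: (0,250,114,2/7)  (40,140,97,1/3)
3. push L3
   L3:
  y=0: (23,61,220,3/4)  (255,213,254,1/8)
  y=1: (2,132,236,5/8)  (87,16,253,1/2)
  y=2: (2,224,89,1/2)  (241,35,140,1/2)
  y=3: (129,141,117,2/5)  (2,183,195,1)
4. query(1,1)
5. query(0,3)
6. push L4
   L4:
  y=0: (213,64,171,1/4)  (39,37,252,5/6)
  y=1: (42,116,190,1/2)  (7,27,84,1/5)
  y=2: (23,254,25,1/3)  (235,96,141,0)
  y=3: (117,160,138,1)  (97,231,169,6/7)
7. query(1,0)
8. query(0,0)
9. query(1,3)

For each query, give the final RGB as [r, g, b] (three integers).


query (1,1) [L1,L2,L3] — begin 0,0,0
after L1 α=3/4: [303/2, 729/4, 255/4]
after L2 α=2/5: [1181/10, 2403/20, 1101/20]
after L3 α=1/2: [2051/20, 2723/40, 6161/40]
= [103, 68, 154]

(0,3) stack=L1,L2,L3; from [0,0,0]:
+L1 (α=1/2) → [121/2, 66, 101]
+L2 (α=2/7) → [605/14, 830/7, 733/7]
+L3 (α=2/5) → [5427/70, 4464/35, 3837/35]
= [78, 128, 110]

query (1,0) [L1,L2,L3,L4] — begin 0,0,0
L1 α=6/7: [1494/7, 408/7, 594/7]
L2 α=1/2: [1405/7, 1969/14, 549/7]
L3 α=1/8: [415/2, 2395/16, 803/8]
L4 α=5/6: [805/12, 1785/32, 10883/48]
rounded: [67, 56, 227]

at x=0,y=0 over L1,L2,L3,L4:
L1 α=1/4: [227/4, 183/4, 45]
L2 α=4/5: [4131/20, 2727/20, 469/5]
L3 α=3/4: [5511/80, 6387/80, 3769/20]
L4 α=1/4: [33573/320, 24281/320, 14727/80]
= [105, 76, 184]

at x=1,y=3 over L1,L2,L3,L4:
+L1 (α=3/5) → [54/5, 498/5, 90]
+L2 (α=1/3) → [308/15, 1696/15, 277/3]
+L3 (α=1) → [2, 183, 195]
+L4 (α=6/7) → [584/7, 1569/7, 1209/7]
rounded: [83, 224, 173]


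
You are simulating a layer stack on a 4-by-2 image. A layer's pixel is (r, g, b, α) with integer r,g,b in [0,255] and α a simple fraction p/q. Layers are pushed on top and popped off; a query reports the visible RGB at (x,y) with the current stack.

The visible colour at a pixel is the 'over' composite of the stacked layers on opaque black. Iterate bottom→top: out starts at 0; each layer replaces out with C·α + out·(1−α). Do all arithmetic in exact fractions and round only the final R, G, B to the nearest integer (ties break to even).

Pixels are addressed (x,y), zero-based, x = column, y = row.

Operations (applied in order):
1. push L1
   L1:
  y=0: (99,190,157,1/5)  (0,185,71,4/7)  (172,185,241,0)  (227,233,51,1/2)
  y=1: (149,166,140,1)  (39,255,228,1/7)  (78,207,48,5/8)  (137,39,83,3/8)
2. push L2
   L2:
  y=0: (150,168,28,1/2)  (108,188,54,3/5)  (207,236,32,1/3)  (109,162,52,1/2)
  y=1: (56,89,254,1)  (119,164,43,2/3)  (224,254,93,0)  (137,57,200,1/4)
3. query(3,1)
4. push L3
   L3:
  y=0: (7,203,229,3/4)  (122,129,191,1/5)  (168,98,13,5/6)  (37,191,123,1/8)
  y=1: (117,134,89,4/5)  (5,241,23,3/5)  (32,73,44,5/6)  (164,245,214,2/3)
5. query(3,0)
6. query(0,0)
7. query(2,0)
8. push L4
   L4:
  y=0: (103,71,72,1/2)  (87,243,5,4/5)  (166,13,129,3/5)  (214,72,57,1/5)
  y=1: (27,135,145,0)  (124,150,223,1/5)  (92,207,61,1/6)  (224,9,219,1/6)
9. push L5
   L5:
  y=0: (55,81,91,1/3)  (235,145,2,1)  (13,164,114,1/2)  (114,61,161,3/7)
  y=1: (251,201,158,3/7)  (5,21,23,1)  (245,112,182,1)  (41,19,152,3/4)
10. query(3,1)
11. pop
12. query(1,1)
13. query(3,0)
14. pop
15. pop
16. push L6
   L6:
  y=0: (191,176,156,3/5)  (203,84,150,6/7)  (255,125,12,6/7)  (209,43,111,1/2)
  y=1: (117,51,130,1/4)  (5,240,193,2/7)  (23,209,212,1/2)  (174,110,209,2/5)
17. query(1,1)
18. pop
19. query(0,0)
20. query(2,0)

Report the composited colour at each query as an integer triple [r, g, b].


at x=3,y=1 over L1,L2:
L1 α=3/8: [411/8, 117/8, 249/8]
L2 α=1/4: [2329/32, 807/32, 2347/32]
= [73, 25, 73]

(3,0) stack=L1,L2,L3; from [0,0,0]:
+L1 (α=1/2) → [227/2, 233/2, 51/2]
+L2 (α=1/2) → [445/4, 557/4, 155/4]
+L3 (α=1/8) → [3263/32, 4663/32, 1577/32]
= [102, 146, 49]

query (0,0) [L1,L2,L3] — begin 0,0,0
after L1 α=1/5: [99/5, 38, 157/5]
after L2 α=1/2: [849/10, 103, 297/10]
after L3 α=3/4: [1059/40, 178, 7167/40]
→ [26, 178, 179]

query (2,0) [L1,L2,L3] — begin 0,0,0
after L1 α=0: [0, 0, 0]
after L2 α=1/3: [69, 236/3, 32/3]
after L3 α=5/6: [303/2, 853/9, 227/18]
rounded: [152, 95, 13]

query (3,1) [L1,L2,L3,L4,L5] — begin 0,0,0
L1 α=3/8: [411/8, 117/8, 249/8]
L2 α=1/4: [2329/32, 807/32, 2347/32]
L3 α=2/3: [4275/32, 16487/96, 16043/96]
L4 α=1/6: [28543/192, 83299/576, 101239/576]
L5 α=3/4: [52159/768, 116131/2304, 363895/2304]
→ [68, 50, 158]

(1,1) stack=L1,L2,L3,L4; from [0,0,0]:
after L1 α=1/7: [39/7, 255/7, 228/7]
after L2 α=2/3: [1705/21, 2551/21, 830/21]
after L3 α=3/5: [745/21, 4057/21, 3109/105]
after L4 α=1/5: [5584/105, 19378/105, 35851/525]
→ [53, 185, 68]

(3,0) stack=L1,L2,L3,L4; from [0,0,0]:
+L1 (α=1/2) → [227/2, 233/2, 51/2]
+L2 (α=1/2) → [445/4, 557/4, 155/4]
+L3 (α=1/8) → [3263/32, 4663/32, 1577/32]
+L4 (α=1/5) → [995/8, 5239/40, 2033/40]
= [124, 131, 51]

(1,1) stack=L1,L2,L6; from [0,0,0]:
L1 α=1/7: [39/7, 255/7, 228/7]
L2 α=2/3: [1705/21, 2551/21, 830/21]
L6 α=2/7: [8735/147, 22835/147, 12256/147]
→ [59, 155, 83]

(0,0) stack=L1,L2; from [0,0,0]:
+L1 (α=1/5) → [99/5, 38, 157/5]
+L2 (α=1/2) → [849/10, 103, 297/10]
= [85, 103, 30]

query (2,0) [L1,L2] — begin 0,0,0
after L1 α=0: [0, 0, 0]
after L2 α=1/3: [69, 236/3, 32/3]
rounded: [69, 79, 11]


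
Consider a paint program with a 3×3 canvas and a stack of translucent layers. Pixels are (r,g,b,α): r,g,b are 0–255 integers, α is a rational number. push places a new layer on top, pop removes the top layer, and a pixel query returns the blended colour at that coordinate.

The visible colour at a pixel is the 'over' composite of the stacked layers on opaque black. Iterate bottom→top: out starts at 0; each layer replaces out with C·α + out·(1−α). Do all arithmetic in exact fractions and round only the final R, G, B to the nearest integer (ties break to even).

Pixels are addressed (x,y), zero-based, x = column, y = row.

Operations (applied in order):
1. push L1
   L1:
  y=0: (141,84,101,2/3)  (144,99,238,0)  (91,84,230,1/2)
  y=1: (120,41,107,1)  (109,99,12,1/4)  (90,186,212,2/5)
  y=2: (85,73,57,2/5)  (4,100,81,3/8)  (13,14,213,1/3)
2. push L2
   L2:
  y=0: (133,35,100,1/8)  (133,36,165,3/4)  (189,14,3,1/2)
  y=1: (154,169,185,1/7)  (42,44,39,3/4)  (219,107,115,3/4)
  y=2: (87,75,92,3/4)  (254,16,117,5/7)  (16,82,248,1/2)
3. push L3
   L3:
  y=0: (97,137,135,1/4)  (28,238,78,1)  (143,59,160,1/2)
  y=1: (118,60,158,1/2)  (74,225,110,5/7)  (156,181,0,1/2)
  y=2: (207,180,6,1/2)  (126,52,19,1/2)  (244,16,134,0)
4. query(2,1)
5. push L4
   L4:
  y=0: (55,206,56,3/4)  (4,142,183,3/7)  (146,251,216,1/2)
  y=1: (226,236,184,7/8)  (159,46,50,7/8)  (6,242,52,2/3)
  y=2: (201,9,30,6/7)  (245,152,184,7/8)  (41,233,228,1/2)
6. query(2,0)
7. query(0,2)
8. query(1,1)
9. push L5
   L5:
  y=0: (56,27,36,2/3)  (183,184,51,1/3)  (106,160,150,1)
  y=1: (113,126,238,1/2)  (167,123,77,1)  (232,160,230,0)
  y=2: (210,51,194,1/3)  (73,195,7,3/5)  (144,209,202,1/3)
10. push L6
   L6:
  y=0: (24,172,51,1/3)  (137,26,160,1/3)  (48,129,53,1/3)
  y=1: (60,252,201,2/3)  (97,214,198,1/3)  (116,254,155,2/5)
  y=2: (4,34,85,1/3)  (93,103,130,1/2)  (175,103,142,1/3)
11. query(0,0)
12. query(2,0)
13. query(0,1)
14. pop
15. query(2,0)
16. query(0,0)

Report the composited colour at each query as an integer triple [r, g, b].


(2,1) stack=L1,L2,L3; from [0,0,0]:
L1 α=2/5: [36, 372/5, 424/5]
L2 α=3/4: [693/4, 1977/20, 2149/20]
L3 α=1/2: [1317/8, 5597/40, 2149/40]
rounded: [165, 140, 54]

(2,0) stack=L1,L2,L3,L4; from [0,0,0]:
L1 α=1/2: [91/2, 42, 115]
L2 α=1/2: [469/4, 28, 59]
L3 α=1/2: [1041/8, 87/2, 219/2]
L4 α=1/2: [2209/16, 589/4, 651/4]
= [138, 147, 163]

at x=0,y=2 over L1,L2,L3,L4:
L1 α=2/5: [34, 146/5, 114/5]
L2 α=3/4: [295/4, 1271/20, 747/10]
L3 α=1/2: [1123/8, 4871/40, 807/20]
L4 α=6/7: [10771/56, 7031/280, 4407/140]
= [192, 25, 31]

at x=1,y=1 over L1,L2,L3,L4:
after L1 α=1/4: [109/4, 99/4, 3]
after L2 α=3/4: [613/16, 627/16, 30]
after L3 α=5/7: [3573/56, 9627/56, 610/7]
after L4 α=7/8: [65901/448, 27659/448, 765/14]
= [147, 62, 55]

at x=0,y=0 over L1,L2,L3,L4,L5,L6:
L1 α=2/3: [94, 56, 202/3]
L2 α=1/8: [791/8, 427/8, 857/12]
L3 α=1/4: [3149/32, 2377/32, 1397/16]
L4 α=3/4: [8429/128, 22153/128, 4085/64]
L5 α=2/3: [22765/384, 29065/384, 8693/192]
L6 α=1/3: [27373/576, 62089/576, 13589/288]
rounded: [48, 108, 47]

at x=2,y=0 over L1,L2,L3,L4,L5,L6:
L1 α=1/2: [91/2, 42, 115]
L2 α=1/2: [469/4, 28, 59]
L3 α=1/2: [1041/8, 87/2, 219/2]
L4 α=1/2: [2209/16, 589/4, 651/4]
L5 α=1: [106, 160, 150]
L6 α=1/3: [260/3, 449/3, 353/3]
→ [87, 150, 118]

query (0,1) [L1,L2,L3,L4,L5,L6] — begin 0,0,0
+L1 (α=1) → [120, 41, 107]
+L2 (α=1/7) → [874/7, 415/7, 827/7]
+L3 (α=1/2) → [850/7, 835/14, 1933/14]
+L4 (α=7/8) → [2981/14, 23963/112, 19965/112]
+L5 (α=1/2) → [4563/28, 38075/224, 46621/224]
+L6 (α=2/3) → [2641/28, 150971/672, 136669/672]
→ [94, 225, 203]

at x=2,y=0 over L1,L2,L3,L4,L5:
after L1 α=1/2: [91/2, 42, 115]
after L2 α=1/2: [469/4, 28, 59]
after L3 α=1/2: [1041/8, 87/2, 219/2]
after L4 α=1/2: [2209/16, 589/4, 651/4]
after L5 α=1: [106, 160, 150]
rounded: [106, 160, 150]

(0,0) stack=L1,L2,L3,L4,L5; from [0,0,0]:
L1 α=2/3: [94, 56, 202/3]
L2 α=1/8: [791/8, 427/8, 857/12]
L3 α=1/4: [3149/32, 2377/32, 1397/16]
L4 α=3/4: [8429/128, 22153/128, 4085/64]
L5 α=2/3: [22765/384, 29065/384, 8693/192]
= [59, 76, 45]


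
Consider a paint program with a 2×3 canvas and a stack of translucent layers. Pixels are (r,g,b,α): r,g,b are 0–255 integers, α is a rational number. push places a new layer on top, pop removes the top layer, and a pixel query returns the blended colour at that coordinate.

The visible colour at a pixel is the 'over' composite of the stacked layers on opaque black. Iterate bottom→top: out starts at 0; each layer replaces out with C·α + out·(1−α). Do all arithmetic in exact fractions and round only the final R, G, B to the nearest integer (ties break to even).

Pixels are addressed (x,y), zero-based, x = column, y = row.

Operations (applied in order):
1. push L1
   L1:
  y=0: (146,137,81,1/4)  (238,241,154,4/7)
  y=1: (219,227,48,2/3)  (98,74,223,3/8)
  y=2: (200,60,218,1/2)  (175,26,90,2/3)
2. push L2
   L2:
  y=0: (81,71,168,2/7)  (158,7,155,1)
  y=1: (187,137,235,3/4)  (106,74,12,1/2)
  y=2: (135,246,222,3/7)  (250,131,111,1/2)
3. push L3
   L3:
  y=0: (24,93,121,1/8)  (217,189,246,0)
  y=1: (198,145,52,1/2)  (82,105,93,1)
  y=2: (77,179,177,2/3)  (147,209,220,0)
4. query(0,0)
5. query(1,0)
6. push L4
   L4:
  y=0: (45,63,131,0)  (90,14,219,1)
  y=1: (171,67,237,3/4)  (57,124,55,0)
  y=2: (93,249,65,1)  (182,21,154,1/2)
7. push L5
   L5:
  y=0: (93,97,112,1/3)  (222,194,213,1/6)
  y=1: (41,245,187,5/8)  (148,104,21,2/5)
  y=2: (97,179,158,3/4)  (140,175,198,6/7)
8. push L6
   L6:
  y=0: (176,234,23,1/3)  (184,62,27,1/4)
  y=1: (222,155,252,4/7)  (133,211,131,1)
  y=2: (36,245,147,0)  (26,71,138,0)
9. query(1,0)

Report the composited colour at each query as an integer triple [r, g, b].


at x=0,y=0 over L1,L2,L3:
after L1 α=1/4: [73/2, 137/4, 81/4]
after L2 α=2/7: [689/14, 179/4, 1749/28]
after L3 α=1/8: [737/16, 1625/32, 2233/32]
→ [46, 51, 70]

(1,0) stack=L1,L2,L3; from [0,0,0]:
after L1 α=4/7: [136, 964/7, 88]
after L2 α=1: [158, 7, 155]
after L3 α=0: [158, 7, 155]
rounded: [158, 7, 155]

query (1,0) [L1,L2,L3,L4,L5,L6] — begin 0,0,0
L1 α=4/7: [136, 964/7, 88]
L2 α=1: [158, 7, 155]
L3 α=0: [158, 7, 155]
L4 α=1: [90, 14, 219]
L5 α=1/6: [112, 44, 218]
L6 α=1/4: [130, 97/2, 681/4]
→ [130, 48, 170]


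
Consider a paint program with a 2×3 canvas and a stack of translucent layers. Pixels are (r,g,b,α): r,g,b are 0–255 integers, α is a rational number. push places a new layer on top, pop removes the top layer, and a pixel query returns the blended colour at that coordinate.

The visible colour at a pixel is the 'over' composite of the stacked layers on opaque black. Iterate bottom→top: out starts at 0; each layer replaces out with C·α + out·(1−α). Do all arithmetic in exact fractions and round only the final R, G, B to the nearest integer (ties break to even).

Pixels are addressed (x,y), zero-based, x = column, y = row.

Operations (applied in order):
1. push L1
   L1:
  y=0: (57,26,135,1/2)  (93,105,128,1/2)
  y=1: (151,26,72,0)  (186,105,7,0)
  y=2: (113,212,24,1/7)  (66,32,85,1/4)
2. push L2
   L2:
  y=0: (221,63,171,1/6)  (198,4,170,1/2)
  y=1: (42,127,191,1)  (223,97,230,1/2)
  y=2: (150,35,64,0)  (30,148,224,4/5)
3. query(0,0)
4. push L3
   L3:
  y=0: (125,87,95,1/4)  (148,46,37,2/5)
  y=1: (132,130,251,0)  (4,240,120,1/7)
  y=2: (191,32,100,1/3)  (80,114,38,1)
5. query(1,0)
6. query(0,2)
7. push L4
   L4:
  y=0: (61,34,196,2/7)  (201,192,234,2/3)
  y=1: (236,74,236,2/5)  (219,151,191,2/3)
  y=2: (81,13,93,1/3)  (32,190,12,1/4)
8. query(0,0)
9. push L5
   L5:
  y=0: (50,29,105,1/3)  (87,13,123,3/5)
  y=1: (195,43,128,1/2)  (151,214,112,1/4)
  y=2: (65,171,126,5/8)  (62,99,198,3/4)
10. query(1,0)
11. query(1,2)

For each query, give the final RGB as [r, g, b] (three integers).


query (0,0) [L1,L2] — begin 0,0,0
+L1 (α=1/2) → [57/2, 13, 135/2]
+L2 (α=1/6) → [727/12, 64/3, 339/4]
→ [61, 21, 85]

query (1,0) [L1,L2,L3] — begin 0,0,0
L1 α=1/2: [93/2, 105/2, 64]
L2 α=1/2: [489/4, 113/4, 117]
L3 α=2/5: [2651/20, 707/20, 85]
→ [133, 35, 85]

at x=0,y=2 over L1,L2,L3:
+L1 (α=1/7) → [113/7, 212/7, 24/7]
+L2 (α=0) → [113/7, 212/7, 24/7]
+L3 (α=1/3) → [521/7, 216/7, 748/21]
rounded: [74, 31, 36]

at x=0,y=0 over L1,L2,L3,L4:
+L1 (α=1/2) → [57/2, 13, 135/2]
+L2 (α=1/6) → [727/12, 64/3, 339/4]
+L3 (α=1/4) → [1227/16, 151/4, 1397/16]
+L4 (α=2/7) → [8087/112, 1027/28, 13257/112]
= [72, 37, 118]

at x=1,y=0 over L1,L2,L3,L4,L5:
+L1 (α=1/2) → [93/2, 105/2, 64]
+L2 (α=1/2) → [489/4, 113/4, 117]
+L3 (α=2/5) → [2651/20, 707/20, 85]
+L4 (α=2/3) → [10691/60, 8387/60, 553/3]
+L5 (α=3/5) → [18521/150, 9557/150, 2213/15]
rounded: [123, 64, 148]

(1,2) stack=L1,L2,L3,L4,L5; from [0,0,0]:
L1 α=1/4: [33/2, 8, 85/4]
L2 α=4/5: [273/10, 120, 3669/20]
L3 α=1: [80, 114, 38]
L4 α=1/4: [68, 133, 63/2]
L5 α=3/4: [127/2, 215/2, 1251/8]
rounded: [64, 108, 156]


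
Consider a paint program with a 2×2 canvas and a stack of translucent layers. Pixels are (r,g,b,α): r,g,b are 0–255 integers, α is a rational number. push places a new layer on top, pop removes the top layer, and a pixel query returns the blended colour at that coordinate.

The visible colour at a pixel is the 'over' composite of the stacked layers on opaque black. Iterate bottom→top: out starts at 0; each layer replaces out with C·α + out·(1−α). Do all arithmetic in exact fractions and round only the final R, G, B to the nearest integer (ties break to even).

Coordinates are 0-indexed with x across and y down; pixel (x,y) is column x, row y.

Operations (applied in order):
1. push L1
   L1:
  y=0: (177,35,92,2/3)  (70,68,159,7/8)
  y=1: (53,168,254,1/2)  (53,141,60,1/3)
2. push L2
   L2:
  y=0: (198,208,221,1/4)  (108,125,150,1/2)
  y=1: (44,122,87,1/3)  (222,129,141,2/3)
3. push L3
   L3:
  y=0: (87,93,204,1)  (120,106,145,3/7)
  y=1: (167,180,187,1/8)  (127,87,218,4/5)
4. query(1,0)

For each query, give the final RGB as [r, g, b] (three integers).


(1,0) stack=L1,L2,L3; from [0,0,0]:
L1 α=7/8: [245/4, 119/2, 1113/8]
L2 α=1/2: [677/8, 369/4, 2313/16]
L3 α=3/7: [1397/14, 687/7, 579/4]
→ [100, 98, 145]


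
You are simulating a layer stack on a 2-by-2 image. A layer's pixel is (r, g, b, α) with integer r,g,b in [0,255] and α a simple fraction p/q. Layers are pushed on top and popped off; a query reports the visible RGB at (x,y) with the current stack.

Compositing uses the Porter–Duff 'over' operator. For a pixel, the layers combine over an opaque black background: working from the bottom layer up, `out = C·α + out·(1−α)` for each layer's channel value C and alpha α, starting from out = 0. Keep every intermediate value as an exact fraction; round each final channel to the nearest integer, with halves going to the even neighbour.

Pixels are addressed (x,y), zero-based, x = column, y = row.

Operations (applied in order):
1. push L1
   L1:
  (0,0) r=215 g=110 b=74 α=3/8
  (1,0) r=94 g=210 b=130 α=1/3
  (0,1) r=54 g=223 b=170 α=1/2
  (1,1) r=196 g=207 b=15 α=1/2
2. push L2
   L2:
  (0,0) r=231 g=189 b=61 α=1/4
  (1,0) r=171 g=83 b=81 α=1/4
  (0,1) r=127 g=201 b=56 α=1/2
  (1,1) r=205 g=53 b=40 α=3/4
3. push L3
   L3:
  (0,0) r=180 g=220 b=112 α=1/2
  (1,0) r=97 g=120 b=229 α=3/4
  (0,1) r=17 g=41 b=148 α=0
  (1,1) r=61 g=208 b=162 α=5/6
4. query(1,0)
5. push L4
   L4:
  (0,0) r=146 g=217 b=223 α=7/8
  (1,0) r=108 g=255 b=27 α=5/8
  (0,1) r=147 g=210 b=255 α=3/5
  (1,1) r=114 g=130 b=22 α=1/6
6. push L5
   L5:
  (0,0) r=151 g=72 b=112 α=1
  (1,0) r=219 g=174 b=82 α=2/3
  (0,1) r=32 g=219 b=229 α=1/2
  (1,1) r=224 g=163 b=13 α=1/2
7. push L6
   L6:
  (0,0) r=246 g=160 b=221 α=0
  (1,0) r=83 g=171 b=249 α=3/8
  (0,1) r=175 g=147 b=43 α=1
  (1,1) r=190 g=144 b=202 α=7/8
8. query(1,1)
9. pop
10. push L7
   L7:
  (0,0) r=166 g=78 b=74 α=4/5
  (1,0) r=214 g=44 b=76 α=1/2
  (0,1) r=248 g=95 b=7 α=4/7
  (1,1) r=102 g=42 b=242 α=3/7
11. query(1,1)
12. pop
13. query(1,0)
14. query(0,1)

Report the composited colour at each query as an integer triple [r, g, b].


at x=1,y=0 over L1,L2,L3:
after L1 α=1/3: [94/3, 70, 130/3]
after L2 α=1/4: [265/4, 293/4, 211/4]
after L3 α=3/4: [1429/16, 1733/16, 2959/16]
→ [89, 108, 185]

query (1,1) [L1,L2,L3,L4,L5,L6] — begin 0,0,0
+L1 (α=1/2) → [98, 207/2, 15/2]
+L2 (α=3/4) → [713/4, 525/8, 255/8]
+L3 (α=5/6) → [1933/24, 8845/48, 2245/16]
+L4 (α=1/6) → [12401/144, 50465/288, 3859/32]
+L5 (α=1/2) → [44657/288, 97409/576, 4275/64]
+L6 (α=7/8) → [427697/2304, 678017/4608, 94771/512]
→ [186, 147, 185]

query (1,1) [L1,L2,L3,L4,L5,L7] — begin 0,0,0
after L1 α=1/2: [98, 207/2, 15/2]
after L2 α=3/4: [713/4, 525/8, 255/8]
after L3 α=5/6: [1933/24, 8845/48, 2245/16]
after L4 α=1/6: [12401/144, 50465/288, 3859/32]
after L5 α=1/2: [44657/288, 97409/576, 4275/64]
after L7 α=3/7: [9527/72, 115553/1008, 15891/112]
= [132, 115, 142]

at x=1,y=0 over L1,L2,L3,L4,L5:
L1 α=1/3: [94/3, 70, 130/3]
L2 α=1/4: [265/4, 293/4, 211/4]
L3 α=3/4: [1429/16, 1733/16, 2959/16]
L4 α=5/8: [12927/128, 25599/128, 11037/128]
L5 α=2/3: [22997/128, 23381/128, 32029/384]
→ [180, 183, 83]

at x=0,y=1 over L1,L2,L3,L4,L5:
after L1 α=1/2: [27, 223/2, 85]
after L2 α=1/2: [77, 625/4, 141/2]
after L3 α=0: [77, 625/4, 141/2]
after L4 α=3/5: [119, 377/2, 906/5]
after L5 α=1/2: [151/2, 815/4, 2051/10]
rounded: [76, 204, 205]


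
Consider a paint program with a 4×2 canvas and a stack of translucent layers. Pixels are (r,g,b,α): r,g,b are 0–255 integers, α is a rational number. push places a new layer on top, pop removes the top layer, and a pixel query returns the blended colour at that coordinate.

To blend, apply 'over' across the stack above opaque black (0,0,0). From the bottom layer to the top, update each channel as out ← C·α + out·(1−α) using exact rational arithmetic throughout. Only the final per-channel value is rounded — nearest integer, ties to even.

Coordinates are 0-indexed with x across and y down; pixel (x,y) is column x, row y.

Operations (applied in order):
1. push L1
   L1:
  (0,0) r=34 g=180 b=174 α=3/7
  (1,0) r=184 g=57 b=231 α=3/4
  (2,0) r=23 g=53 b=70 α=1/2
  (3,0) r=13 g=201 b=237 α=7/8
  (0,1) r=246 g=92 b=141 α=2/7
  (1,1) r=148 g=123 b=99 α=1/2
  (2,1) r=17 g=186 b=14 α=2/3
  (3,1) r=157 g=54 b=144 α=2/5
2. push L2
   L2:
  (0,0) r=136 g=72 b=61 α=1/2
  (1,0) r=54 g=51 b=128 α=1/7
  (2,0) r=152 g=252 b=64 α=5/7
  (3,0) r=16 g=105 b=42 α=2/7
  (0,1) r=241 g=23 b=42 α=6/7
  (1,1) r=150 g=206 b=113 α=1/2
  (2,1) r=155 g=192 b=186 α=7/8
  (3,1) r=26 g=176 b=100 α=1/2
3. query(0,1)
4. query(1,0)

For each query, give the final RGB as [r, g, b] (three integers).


at x=0,y=1 over L1,L2:
+L1 (α=2/7) → [492/7, 184/7, 282/7]
+L2 (α=6/7) → [10614/49, 1150/49, 2046/49]
rounded: [217, 23, 42]

query (1,0) [L1,L2] — begin 0,0,0
after L1 α=3/4: [138, 171/4, 693/4]
after L2 α=1/7: [126, 615/14, 2335/14]
rounded: [126, 44, 167]


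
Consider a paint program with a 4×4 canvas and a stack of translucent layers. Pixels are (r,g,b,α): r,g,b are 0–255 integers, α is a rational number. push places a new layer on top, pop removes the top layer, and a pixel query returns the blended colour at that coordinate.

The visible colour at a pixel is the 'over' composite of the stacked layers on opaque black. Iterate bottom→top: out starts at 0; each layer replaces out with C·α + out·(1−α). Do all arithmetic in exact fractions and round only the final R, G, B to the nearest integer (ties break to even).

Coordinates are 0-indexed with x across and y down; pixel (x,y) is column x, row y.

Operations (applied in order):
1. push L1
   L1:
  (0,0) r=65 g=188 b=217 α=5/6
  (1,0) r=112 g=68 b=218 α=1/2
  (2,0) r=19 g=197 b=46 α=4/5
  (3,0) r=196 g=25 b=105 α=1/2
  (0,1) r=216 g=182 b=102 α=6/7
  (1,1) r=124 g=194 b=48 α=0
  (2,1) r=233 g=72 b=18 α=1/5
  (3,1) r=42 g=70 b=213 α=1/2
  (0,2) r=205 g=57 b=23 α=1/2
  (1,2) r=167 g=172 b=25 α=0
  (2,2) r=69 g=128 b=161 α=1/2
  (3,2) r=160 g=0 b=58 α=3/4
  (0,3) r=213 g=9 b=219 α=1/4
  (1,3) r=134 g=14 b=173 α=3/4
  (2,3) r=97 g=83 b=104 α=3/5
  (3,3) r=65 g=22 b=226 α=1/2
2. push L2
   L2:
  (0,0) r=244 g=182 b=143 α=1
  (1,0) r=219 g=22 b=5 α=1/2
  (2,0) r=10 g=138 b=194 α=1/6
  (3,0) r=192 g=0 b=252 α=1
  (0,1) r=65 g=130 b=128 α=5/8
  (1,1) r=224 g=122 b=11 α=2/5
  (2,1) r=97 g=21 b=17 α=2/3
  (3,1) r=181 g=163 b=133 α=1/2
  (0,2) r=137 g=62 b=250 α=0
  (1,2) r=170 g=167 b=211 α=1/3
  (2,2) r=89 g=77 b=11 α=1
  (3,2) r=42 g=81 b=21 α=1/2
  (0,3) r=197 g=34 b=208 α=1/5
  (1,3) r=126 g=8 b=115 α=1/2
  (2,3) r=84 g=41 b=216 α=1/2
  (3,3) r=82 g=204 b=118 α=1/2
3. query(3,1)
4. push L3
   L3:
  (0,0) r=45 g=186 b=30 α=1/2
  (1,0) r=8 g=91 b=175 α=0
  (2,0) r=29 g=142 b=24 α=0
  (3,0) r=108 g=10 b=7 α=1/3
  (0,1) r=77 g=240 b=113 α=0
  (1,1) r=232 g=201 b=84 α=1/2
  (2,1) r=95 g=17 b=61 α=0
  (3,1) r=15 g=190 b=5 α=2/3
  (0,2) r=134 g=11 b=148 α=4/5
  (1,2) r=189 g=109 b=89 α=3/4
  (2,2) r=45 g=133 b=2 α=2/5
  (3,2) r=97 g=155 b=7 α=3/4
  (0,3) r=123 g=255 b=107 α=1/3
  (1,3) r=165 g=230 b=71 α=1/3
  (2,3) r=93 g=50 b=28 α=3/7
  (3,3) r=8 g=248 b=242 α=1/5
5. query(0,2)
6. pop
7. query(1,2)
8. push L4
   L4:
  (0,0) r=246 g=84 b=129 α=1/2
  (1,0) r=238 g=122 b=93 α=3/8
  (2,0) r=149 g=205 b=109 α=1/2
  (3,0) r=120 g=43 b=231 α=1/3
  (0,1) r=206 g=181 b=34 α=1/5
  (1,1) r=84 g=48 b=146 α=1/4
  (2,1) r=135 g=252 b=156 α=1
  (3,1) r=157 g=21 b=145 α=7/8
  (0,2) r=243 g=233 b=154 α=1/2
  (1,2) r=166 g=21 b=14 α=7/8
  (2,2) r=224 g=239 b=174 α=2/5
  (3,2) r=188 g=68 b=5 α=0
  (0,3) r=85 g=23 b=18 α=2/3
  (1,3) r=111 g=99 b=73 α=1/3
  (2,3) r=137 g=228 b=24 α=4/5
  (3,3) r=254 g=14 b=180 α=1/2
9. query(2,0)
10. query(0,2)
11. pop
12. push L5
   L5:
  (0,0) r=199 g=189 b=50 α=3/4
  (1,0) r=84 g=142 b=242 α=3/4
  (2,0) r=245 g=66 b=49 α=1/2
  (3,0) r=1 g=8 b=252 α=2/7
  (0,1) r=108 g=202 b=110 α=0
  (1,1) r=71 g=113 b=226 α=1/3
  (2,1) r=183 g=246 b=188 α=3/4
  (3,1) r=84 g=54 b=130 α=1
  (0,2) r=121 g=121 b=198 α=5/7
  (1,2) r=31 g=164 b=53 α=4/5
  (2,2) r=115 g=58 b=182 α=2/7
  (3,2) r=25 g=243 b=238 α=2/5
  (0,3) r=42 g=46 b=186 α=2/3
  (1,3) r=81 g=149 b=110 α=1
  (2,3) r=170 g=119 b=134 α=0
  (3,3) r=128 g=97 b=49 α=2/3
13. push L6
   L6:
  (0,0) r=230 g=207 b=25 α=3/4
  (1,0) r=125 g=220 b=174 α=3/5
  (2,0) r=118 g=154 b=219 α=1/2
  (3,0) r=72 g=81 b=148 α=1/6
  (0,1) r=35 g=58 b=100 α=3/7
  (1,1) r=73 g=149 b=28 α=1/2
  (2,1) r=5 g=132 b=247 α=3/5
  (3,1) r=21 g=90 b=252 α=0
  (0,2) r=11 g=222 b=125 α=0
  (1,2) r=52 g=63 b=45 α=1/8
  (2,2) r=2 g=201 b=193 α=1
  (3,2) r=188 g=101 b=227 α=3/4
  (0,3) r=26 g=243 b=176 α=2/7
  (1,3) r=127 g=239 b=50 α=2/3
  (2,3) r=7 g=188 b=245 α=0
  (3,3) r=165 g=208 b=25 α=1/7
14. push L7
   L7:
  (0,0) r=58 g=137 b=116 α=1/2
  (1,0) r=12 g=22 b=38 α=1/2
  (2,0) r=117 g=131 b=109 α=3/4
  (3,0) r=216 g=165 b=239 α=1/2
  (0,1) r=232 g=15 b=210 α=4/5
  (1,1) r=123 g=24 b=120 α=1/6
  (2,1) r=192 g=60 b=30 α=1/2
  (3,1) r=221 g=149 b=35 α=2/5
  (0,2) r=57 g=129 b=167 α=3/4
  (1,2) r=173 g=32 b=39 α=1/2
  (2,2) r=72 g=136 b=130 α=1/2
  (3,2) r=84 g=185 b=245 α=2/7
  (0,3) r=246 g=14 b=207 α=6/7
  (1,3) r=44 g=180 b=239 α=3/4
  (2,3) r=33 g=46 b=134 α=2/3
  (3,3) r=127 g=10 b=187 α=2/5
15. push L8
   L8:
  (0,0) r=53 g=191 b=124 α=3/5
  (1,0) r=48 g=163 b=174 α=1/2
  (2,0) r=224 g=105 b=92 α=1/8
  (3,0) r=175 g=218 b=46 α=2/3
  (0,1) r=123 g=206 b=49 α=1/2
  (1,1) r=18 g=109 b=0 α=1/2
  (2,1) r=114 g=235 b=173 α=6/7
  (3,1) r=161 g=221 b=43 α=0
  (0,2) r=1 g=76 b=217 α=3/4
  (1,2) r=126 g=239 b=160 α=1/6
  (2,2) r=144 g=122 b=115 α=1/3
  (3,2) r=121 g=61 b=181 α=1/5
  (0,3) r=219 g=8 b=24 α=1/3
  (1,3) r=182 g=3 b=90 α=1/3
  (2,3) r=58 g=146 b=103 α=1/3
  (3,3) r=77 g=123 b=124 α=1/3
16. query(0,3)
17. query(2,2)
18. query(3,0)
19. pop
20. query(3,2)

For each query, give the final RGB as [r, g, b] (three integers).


at x=3,y=1 over L1,L2:
L1 α=1/2: [21, 35, 213/2]
L2 α=1/2: [101, 99, 479/4]
= [101, 99, 120]

(0,2) stack=L1,L2,L3; from [0,0,0]:
after L1 α=1/2: [205/2, 57/2, 23/2]
after L2 α=0: [205/2, 57/2, 23/2]
after L3 α=4/5: [1277/10, 29/2, 1207/10]
rounded: [128, 14, 121]

query (1,2) [L1,L2] — begin 0,0,0
L1 α=0: [0, 0, 0]
L2 α=1/3: [170/3, 167/3, 211/3]
→ [57, 56, 70]

at x=2,y=0 over L1,L2,L4:
after L1 α=4/5: [76/5, 788/5, 184/5]
after L2 α=1/6: [43/3, 463/3, 63]
after L4 α=1/2: [245/3, 539/3, 86]
= [82, 180, 86]

at x=0,y=2 over L1,L2,L4:
L1 α=1/2: [205/2, 57/2, 23/2]
L2 α=0: [205/2, 57/2, 23/2]
L4 α=1/2: [691/4, 523/4, 331/4]
rounded: [173, 131, 83]

(0,3) stack=L1,L2,L5,L6,L7,L8; from [0,0,0]:
L1 α=1/4: [213/4, 9/4, 219/4]
L2 α=1/5: [82, 43/5, 427/5]
L5 α=2/3: [166/3, 503/15, 2287/15]
L6 α=2/7: [986/21, 1961/21, 3343/21]
L7 α=6/7: [31982/147, 3725/147, 29425/147]
L8 α=1/3: [96157/441, 8626/441, 62378/441]
= [218, 20, 141]

(2,2) stack=L1,L2,L5,L6,L7,L8; from [0,0,0]:
after L1 α=1/2: [69/2, 64, 161/2]
after L2 α=1: [89, 77, 11]
after L5 α=2/7: [675/7, 501/7, 419/7]
after L6 α=1: [2, 201, 193]
after L7 α=1/2: [37, 337/2, 323/2]
after L8 α=1/3: [218/3, 153, 146]
rounded: [73, 153, 146]

(3,0) stack=L1,L2,L5,L6,L7,L8; from [0,0,0]:
after L1 α=1/2: [98, 25/2, 105/2]
after L2 α=1: [192, 0, 252]
after L5 α=2/7: [962/7, 16/7, 252]
after L6 α=1/6: [2657/21, 647/42, 704/3]
after L7 α=1/2: [7193/42, 7577/84, 1421/6]
after L8 α=2/3: [21893/126, 44201/252, 1973/18]
= [174, 175, 110]

query (3,2) [L1,L2,L5,L6,L7] — begin 0,0,0
L1 α=3/4: [120, 0, 87/2]
L2 α=1/2: [81, 81/2, 129/4]
L5 α=2/5: [293/5, 243/2, 2291/20]
L6 α=3/4: [3113/20, 849/8, 15911/80]
L7 α=2/7: [3785/28, 7205/56, 3393/16]
= [135, 129, 212]
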